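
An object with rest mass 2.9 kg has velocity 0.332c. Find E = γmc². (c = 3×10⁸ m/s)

γ = 1/√(1 - 0.332²) = 1.060
mc² = 2.9 × (3×10⁸)² = 2.610×10¹⁷ J
E = γmc² = 1.060 × 2.610×10¹⁷ = 2.767×10¹⁷ J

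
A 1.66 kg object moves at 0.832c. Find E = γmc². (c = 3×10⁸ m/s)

γ = 1/√(1 - 0.832²) = 1.8025
mc² = 1.66 × (3×10⁸)² = 1.494×10¹⁷ J
E = γmc² = 1.8025 × 1.494×10¹⁷ = 2.693×10¹⁷ J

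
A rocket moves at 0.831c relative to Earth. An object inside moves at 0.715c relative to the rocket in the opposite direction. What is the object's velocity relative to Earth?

Object's velocity in rocket frame is u' = -0.715c
u = (u' + v)/(1 + u'v/c²) = (v - 0.715)/(1 - 0.715·v/c²)
Numerator: 0.831 - 0.715 = 0.116
Denominator: 1 - 0.594165 = 0.405835
u = 0.116/0.405835 = 0.2858c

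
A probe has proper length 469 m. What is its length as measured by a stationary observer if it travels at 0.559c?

Proper length L₀ = 469 m
γ = 1/√(1 - 0.559²) = 1.206
L = L₀/γ = 469/1.206 = 388.9 m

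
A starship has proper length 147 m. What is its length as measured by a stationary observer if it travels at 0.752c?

Proper length L₀ = 147 m
γ = 1/√(1 - 0.752²) = 1.517
L = L₀/γ = 147/1.517 = 96.90 m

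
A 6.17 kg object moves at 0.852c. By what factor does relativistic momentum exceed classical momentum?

p_rel = γmv, p_class = mv
Ratio = γ = 1/√(1 - 0.852²) = 1.910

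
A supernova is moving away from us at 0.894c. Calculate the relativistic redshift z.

β = 0.894
(1+β)/(1-β) = 1.894/0.106 = 17.87
√(17.87) = 4.227
z = 4.227 - 1 = 3.227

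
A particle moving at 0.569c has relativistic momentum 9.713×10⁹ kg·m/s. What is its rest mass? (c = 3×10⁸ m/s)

γ = 1/√(1 - 0.569²) = 1.216
v = 0.569 × 3×10⁸ = 1.707×10⁸ m/s
m = p/(γv) = 9.713×10⁹/(1.216 × 1.707×10⁸) = 46.79 kg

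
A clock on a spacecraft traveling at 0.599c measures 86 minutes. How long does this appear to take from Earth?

Proper time Δt₀ = 86 minutes
γ = 1/√(1 - 0.599²) = 1.249
Δt = γΔt₀ = 1.249 × 86 = 107.4 minutes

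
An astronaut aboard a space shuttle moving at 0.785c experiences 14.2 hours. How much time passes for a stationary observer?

Proper time Δt₀ = 14.2 hours
γ = 1/√(1 - 0.785²) = 1.614
Δt = γΔt₀ = 1.614 × 14.2 = 22.92 hours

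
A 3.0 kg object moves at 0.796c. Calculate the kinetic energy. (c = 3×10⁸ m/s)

γ = 1/√(1 - 0.796²) = 1.6521
γ - 1 = 0.6521
KE = (γ-1)mc² = 0.6521 × 3.0 × (3×10⁸)² = 1.761×10¹⁷ J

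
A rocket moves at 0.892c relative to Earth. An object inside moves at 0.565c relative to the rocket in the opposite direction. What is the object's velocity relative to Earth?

Object's velocity in rocket frame is u' = -0.565c
u = (u' + v)/(1 + u'v/c²) = (v - 0.565)/(1 - 0.565·v/c²)
Numerator: 0.892 - 0.565 = 0.327
Denominator: 1 - 0.50398 = 0.49602
u = 0.327/0.49602 = 0.6592c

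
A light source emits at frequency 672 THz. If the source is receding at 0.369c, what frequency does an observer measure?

β = v/c = 0.369
(1-β)/(1+β) = 0.631/1.369 = 0.4609
Doppler factor = √(0.4609) = 0.6789
f_obs = 672 × 0.6789 = 456.2 THz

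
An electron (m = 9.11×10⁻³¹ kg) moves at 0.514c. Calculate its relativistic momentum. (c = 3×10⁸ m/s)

γ = 1/√(1 - 0.514²) = 1.166
v = 0.514 × 3×10⁸ = 1.542×10⁸ m/s
p = γmv = 1.166 × 9.11×10⁻³¹ × 1.542×10⁸ = 1.638×10⁻²² kg·m/s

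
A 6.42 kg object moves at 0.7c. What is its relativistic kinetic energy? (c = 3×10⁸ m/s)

γ = 1/√(1 - 0.7²) = 1.4003
γ - 1 = 0.4003
KE = (γ-1)mc² = 0.4003 × 6.42 × (3×10⁸)² = 2.313×10¹⁷ J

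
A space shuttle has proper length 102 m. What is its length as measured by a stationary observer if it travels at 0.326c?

Proper length L₀ = 102 m
γ = 1/√(1 - 0.326²) = 1.0578
L = L₀/γ = 102/1.0578 = 96.43 m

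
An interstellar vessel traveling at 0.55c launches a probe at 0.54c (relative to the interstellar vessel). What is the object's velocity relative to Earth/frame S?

u = (u' + v)/(1 + u'v/c²)
Numerator: 0.54 + 0.55 = 1.09
Denominator: 1 + 0.297 = 1.297
u = 1.09/1.297 = 0.8404c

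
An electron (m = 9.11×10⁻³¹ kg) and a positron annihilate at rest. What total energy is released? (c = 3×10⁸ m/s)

Both particles have the same rest mass, so total mass = 2m
E = 2m·c² = 2 × 9.11×10⁻³¹ × (3×10⁸)²
= 2 × 9.11×10⁻³¹ × 9×10¹⁶
= 1.640×10⁻¹³ J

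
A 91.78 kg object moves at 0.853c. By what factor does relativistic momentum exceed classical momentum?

p_rel = γmv, p_class = mv
Ratio = γ = 1/√(1 - 0.853²) = 1.916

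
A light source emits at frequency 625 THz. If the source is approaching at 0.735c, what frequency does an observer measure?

β = v/c = 0.735
(1+β)/(1-β) = 1.735/0.265 = 6.547
Doppler factor = √(6.547) = 2.559
f_obs = 625 × 2.559 = 1599 THz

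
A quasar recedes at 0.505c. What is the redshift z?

β = 0.505
(1+β)/(1-β) = 1.505/0.495 = 3.0404
√(3.0404) = 1.7437
z = 1.7437 - 1 = 0.7437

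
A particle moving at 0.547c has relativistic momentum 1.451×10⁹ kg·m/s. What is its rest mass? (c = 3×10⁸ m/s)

γ = 1/√(1 - 0.547²) = 1.1946
v = 0.547 × 3×10⁸ = 1.641×10⁸ m/s
m = p/(γv) = 1.451×10⁹/(1.1946 × 1.641×10⁸) = 7.402 kg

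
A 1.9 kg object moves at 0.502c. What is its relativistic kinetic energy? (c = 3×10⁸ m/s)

γ = 1/√(1 - 0.502²) = 1.15625
γ - 1 = 0.15625
KE = (γ-1)mc² = 0.15625 × 1.9 × (3×10⁸)² = 2.672×10¹⁶ J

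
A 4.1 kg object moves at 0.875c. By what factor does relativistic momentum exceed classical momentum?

p_rel = γmv, p_class = mv
Ratio = γ = 1/√(1 - 0.875²) = 2.066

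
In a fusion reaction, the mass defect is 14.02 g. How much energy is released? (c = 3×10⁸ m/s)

Convert mass defect: Δm = 14.02 g = 0.01402 kg
E = Δm·c² = 0.01402 × (3×10⁸)²
= 0.01402 × 9×10¹⁶ = 1.262×10¹⁵ J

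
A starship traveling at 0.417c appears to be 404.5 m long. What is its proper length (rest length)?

Contracted length L = 404.5 m
γ = 1/√(1 - 0.417²) = 1.100
L₀ = γL = 1.100 × 404.5 = 445.0 m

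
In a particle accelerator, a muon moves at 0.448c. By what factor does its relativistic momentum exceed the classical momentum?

p_rel = γmv, p_class = mv
Ratio = γ = 1/√(1 - 0.448²)
= 1/√(0.799296) = 1.119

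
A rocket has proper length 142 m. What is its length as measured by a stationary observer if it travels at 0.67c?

Proper length L₀ = 142 m
γ = 1/√(1 - 0.67²) = 1.347
L = L₀/γ = 142/1.347 = 105.4 m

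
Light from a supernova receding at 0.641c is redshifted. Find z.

β = 0.641
(1+β)/(1-β) = 1.641/0.359 = 4.571
√(4.571) = 2.138
z = 2.138 - 1 = 1.138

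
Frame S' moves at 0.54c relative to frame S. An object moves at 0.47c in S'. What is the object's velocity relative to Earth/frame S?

u = (u' + v)/(1 + u'v/c²)
Numerator: 0.47 + 0.54 = 1.01
Denominator: 1 + 0.2538 = 1.2538
u = 1.01/1.2538 = 0.8056c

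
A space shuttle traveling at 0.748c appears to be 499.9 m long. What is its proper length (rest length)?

Contracted length L = 499.9 m
γ = 1/√(1 - 0.748²) = 1.5067
L₀ = γL = 1.5067 × 499.9 = 753.2 m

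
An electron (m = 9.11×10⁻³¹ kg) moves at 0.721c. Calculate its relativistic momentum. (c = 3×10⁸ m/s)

γ = 1/√(1 - 0.721²) = 1.4431
v = 0.721 × 3×10⁸ = 2.163×10⁸ m/s
p = γmv = 1.4431 × 9.11×10⁻³¹ × 2.163×10⁸ = 2.844×10⁻²² kg·m/s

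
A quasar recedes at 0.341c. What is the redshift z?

β = 0.341
(1+β)/(1-β) = 1.341/0.659 = 2.035
√(2.035) = 1.4265
z = 1.4265 - 1 = 0.4265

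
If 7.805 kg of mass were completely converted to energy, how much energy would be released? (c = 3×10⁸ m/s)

Using E = mc²:
c² = (3×10⁸)² = 9×10¹⁶ m²/s²
E = 7.805 × 9×10¹⁶ = 7.025×10¹⁷ J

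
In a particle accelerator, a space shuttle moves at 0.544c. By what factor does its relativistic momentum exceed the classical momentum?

p_rel = γmv, p_class = mv
Ratio = γ = 1/√(1 - 0.544²)
= 1/√(0.704064) = 1.192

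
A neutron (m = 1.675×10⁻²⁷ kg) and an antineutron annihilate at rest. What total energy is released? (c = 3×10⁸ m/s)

Both particles have the same rest mass, so total mass = 2m
E = 2m·c² = 2 × 1.675×10⁻²⁷ × (3×10⁸)²
= 2 × 1.675×10⁻²⁷ × 9×10¹⁶
= 3.015×10⁻¹⁰ J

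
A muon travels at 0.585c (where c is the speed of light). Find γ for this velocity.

v/c = 0.585, so (v/c)² = 0.342225
1 - (v/c)² = 0.657775
γ = 1/√(0.657775) = 1.233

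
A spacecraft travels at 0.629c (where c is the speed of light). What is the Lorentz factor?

v/c = 0.629, so (v/c)² = 0.395641
1 - (v/c)² = 0.604359
γ = 1/√(0.604359) = 1.286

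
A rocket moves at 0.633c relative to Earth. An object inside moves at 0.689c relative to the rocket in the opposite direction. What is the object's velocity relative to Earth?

Object's velocity in rocket frame is u' = -0.689c
u = (u' + v)/(1 + u'v/c²) = (v - 0.689)/(1 - 0.689·v/c²)
Numerator: 0.633 - 0.689 = -0.056
Denominator: 1 - 0.436137 = 0.563863
u = -0.056/0.563863 = -0.09931c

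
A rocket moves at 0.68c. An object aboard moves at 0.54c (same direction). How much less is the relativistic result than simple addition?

Classical: u' + v = 0.54 + 0.68 = 1.22c
Relativistic: u = (0.54 + 0.68)/(1 + 0.3672) = 1.22/1.3672 = 0.8923c
Difference: 1.22 - 0.8923 = 0.3277c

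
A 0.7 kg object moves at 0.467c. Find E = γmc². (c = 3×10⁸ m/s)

γ = 1/√(1 - 0.467²) = 1.131
mc² = 0.7 × (3×10⁸)² = 6.300×10¹⁶ J
E = γmc² = 1.131 × 6.300×10¹⁶ = 7.125×10¹⁶ J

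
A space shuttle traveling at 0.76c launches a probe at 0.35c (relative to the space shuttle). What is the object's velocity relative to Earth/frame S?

u = (u' + v)/(1 + u'v/c²)
Numerator: 0.35 + 0.76 = 1.11
Denominator: 1 + 0.266 = 1.266
u = 1.11/1.266 = 0.8768c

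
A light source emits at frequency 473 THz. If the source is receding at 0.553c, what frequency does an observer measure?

β = v/c = 0.553
(1-β)/(1+β) = 0.447/1.553 = 0.2878
Doppler factor = √(0.2878) = 0.5365
f_obs = 473 × 0.5365 = 253.8 THz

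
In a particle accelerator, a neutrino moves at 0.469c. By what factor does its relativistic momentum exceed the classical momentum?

p_rel = γmv, p_class = mv
Ratio = γ = 1/√(1 - 0.469²)
= 1/√(0.780039) = 1.132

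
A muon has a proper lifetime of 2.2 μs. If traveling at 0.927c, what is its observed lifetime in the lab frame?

Proper lifetime τ₀ = 2.2 μs
γ = 1/√(1 - 0.927²) = 2.6662
τ = γτ₀ = 2.6662 × 2.2 μs = 5.866 μs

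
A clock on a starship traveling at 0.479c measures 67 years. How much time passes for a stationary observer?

Proper time Δt₀ = 67 years
γ = 1/√(1 - 0.479²) = 1.1392
Δt = γΔt₀ = 1.1392 × 67 = 76.33 years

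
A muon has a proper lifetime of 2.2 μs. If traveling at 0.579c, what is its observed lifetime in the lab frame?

Proper lifetime τ₀ = 2.2 μs
γ = 1/√(1 - 0.579²) = 1.2265
τ = γτ₀ = 1.2265 × 2.2 μs = 2.698 μs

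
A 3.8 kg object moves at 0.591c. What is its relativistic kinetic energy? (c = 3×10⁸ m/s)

γ = 1/√(1 - 0.591²) = 1.23966
γ - 1 = 0.23966
KE = (γ-1)mc² = 0.23966 × 3.8 × (3×10⁸)² = 8.196×10¹⁶ J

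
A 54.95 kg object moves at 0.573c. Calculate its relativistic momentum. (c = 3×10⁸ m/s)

γ = 1/√(1 - 0.573²) = 1.2202
v = 0.573 × 3×10⁸ = 1.719×10⁸ m/s
p = γmv = 1.2202 × 54.95 × 1.719×10⁸ = 1.153×10¹⁰ kg·m/s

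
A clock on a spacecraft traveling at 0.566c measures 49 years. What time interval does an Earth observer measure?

Proper time Δt₀ = 49 years
γ = 1/√(1 - 0.566²) = 1.213
Δt = γΔt₀ = 1.213 × 49 = 59.44 years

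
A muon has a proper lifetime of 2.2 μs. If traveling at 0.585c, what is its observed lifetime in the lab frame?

Proper lifetime τ₀ = 2.2 μs
γ = 1/√(1 - 0.585²) = 1.233
τ = γτ₀ = 1.233 × 2.2 μs = 2.713 μs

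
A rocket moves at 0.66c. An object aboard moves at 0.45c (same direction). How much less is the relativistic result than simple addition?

Classical: u' + v = 0.45 + 0.66 = 1.11c
Relativistic: u = (0.45 + 0.66)/(1 + 0.297) = 1.11/1.297 = 0.8558c
Difference: 1.11 - 0.8558 = 0.2542c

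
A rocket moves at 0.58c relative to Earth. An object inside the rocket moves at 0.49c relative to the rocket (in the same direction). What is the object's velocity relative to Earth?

u = (u' + v)/(1 + u'v/c²)
Numerator: 0.49 + 0.58 = 1.07
Denominator: 1 + 0.2842 = 1.2842
u = 1.07/1.2842 = 0.8332c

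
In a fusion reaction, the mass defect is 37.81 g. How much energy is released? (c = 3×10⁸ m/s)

Convert mass defect: Δm = 37.81 g = 0.03781 kg
E = Δm·c² = 0.03781 × (3×10⁸)²
= 0.03781 × 9×10¹⁶ = 3.403×10¹⁵ J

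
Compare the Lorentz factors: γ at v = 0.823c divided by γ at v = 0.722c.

γ₁ = 1/√(1 - 0.823²) = 1.760
γ₂ = 1/√(1 - 0.722²) = 1.445
γ₁/γ₂ = 1.760/1.445 = 1.218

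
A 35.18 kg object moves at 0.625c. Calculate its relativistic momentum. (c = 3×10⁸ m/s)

γ = 1/√(1 - 0.625²) = 1.281
v = 0.625 × 3×10⁸ = 1.875×10⁸ m/s
p = γmv = 1.281 × 35.18 × 1.875×10⁸ = 8.450×10⁹ kg·m/s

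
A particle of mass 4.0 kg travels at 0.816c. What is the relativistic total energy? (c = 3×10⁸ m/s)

γ = 1/√(1 - 0.816²) = 1.730
mc² = 4.0 × (3×10⁸)² = 3.600×10¹⁷ J
E = γmc² = 1.730 × 3.600×10¹⁷ = 6.228×10¹⁷ J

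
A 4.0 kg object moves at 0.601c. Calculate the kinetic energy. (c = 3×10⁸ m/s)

γ = 1/√(1 - 0.601²) = 1.25117
γ - 1 = 0.25117
KE = (γ-1)mc² = 0.25117 × 4.0 × (3×10⁸)² = 9.042×10¹⁶ J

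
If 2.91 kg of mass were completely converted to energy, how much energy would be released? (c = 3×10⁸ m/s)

Using E = mc²:
c² = (3×10⁸)² = 9×10¹⁶ m²/s²
E = 2.91 × 9×10¹⁶ = 2.619×10¹⁷ J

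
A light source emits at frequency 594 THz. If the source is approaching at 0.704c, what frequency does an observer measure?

β = v/c = 0.704
(1+β)/(1-β) = 1.704/0.296 = 5.757
Doppler factor = √(5.757) = 2.399
f_obs = 594 × 2.399 = 1425 THz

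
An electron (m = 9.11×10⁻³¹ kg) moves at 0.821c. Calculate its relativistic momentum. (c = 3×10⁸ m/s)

γ = 1/√(1 - 0.821²) = 1.7515
v = 0.821 × 3×10⁸ = 2.463×10⁸ m/s
p = γmv = 1.7515 × 9.11×10⁻³¹ × 2.463×10⁸ = 3.930×10⁻²² kg·m/s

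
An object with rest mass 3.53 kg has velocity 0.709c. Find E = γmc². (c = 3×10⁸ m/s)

γ = 1/√(1 - 0.709²) = 1.418
mc² = 3.53 × (3×10⁸)² = 3.177×10¹⁷ J
E = γmc² = 1.418 × 3.177×10¹⁷ = 4.505×10¹⁷ J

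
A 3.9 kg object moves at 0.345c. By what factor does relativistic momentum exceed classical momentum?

p_rel = γmv, p_class = mv
Ratio = γ = 1/√(1 - 0.345²) = 1.065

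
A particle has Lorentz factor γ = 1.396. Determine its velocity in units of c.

From γ = 1/√(1 - v²/c²):
1/γ² = 1/1.396² = 0.5131
v²/c² = 1 - 0.5131 = 0.4869
v/c = √(0.4869) = 0.6978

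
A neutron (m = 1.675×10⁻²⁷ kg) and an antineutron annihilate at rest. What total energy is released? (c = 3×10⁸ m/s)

Both particles have the same rest mass, so total mass = 2m
E = 2m·c² = 2 × 1.675×10⁻²⁷ × (3×10⁸)²
= 2 × 1.675×10⁻²⁷ × 9×10¹⁶
= 3.015×10⁻¹⁰ J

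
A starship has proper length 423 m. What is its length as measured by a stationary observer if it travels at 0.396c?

Proper length L₀ = 423 m
γ = 1/√(1 - 0.396²) = 1.089
L = L₀/γ = 423/1.089 = 388.4 m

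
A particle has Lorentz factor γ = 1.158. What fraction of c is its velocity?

From γ = 1/√(1 - v²/c²):
1/γ² = 1/1.158² = 0.745732
v²/c² = 1 - 0.745732 = 0.254268
v/c = √(0.254268) = 0.5042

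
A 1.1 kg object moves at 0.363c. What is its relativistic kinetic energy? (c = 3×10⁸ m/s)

γ = 1/√(1 - 0.363²) = 1.0732
γ - 1 = 0.07320
KE = (γ-1)mc² = 0.07320 × 1.1 × (3×10⁸)² = 7.247×10¹⁵ J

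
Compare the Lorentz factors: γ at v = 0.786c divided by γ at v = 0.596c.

γ₁ = 1/√(1 - 0.786²) = 1.6175
γ₂ = 1/√(1 - 0.596²) = 1.2454
γ₁/γ₂ = 1.6175/1.2454 = 1.299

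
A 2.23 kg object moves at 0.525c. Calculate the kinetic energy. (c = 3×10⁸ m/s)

γ = 1/√(1 - 0.525²) = 1.17495
γ - 1 = 0.17495
KE = (γ-1)mc² = 0.17495 × 2.23 × (3×10⁸)² = 3.511×10¹⁶ J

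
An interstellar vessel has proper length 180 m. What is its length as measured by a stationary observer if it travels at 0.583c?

Proper length L₀ = 180 m
γ = 1/√(1 - 0.583²) = 1.231
L = L₀/γ = 180/1.231 = 146.2 m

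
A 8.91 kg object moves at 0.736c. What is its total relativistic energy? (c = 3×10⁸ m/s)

γ = 1/√(1 - 0.736²) = 1.47715
mc² = 8.91 × (3×10⁸)² = 8.019×10¹⁷ J
E = γmc² = 1.47715 × 8.019×10¹⁷ = 1.185×10¹⁸ J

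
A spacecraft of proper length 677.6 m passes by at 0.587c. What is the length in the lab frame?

Proper length L₀ = 677.6 m
γ = 1/√(1 - 0.587²) = 1.2352
L = L₀/γ = 677.6/1.2352 = 548.6 m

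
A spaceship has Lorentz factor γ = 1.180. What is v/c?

From γ = 1/√(1 - v²/c²):
1/γ² = 1/1.180² = 0.71818
v²/c² = 1 - 0.71818 = 0.28182
v/c = √(0.28182) = 0.5309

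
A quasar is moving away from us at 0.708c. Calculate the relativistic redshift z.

β = 0.708
(1+β)/(1-β) = 1.708/0.292 = 5.8493
√(5.8493) = 2.419
z = 2.419 - 1 = 1.419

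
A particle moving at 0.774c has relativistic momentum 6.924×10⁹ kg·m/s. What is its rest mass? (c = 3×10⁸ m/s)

γ = 1/√(1 - 0.774²) = 1.579
v = 0.774 × 3×10⁸ = 2.322×10⁸ m/s
m = p/(γv) = 6.924×10⁹/(1.579 × 2.322×10⁸) = 18.88 kg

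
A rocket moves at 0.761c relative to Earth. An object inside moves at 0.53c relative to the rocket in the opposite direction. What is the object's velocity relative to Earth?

Object's velocity in rocket frame is u' = -0.53c
u = (u' + v)/(1 + u'v/c²) = (v - 0.53)/(1 - 0.53·v/c²)
Numerator: 0.761 - 0.53 = 0.231
Denominator: 1 - 0.40333 = 0.59667
u = 0.231/0.59667 = 0.3871c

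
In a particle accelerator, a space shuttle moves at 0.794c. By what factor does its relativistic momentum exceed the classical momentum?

p_rel = γmv, p_class = mv
Ratio = γ = 1/√(1 - 0.794²)
= 1/√(0.369564) = 1.645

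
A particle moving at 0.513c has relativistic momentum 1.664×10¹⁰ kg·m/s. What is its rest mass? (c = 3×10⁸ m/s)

γ = 1/√(1 - 0.513²) = 1.165
v = 0.513 × 3×10⁸ = 1.539×10⁸ m/s
m = p/(γv) = 1.664×10¹⁰/(1.165 × 1.539×10⁸) = 92.81 kg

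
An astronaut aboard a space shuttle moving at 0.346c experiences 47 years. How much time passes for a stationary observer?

Proper time Δt₀ = 47 years
γ = 1/√(1 - 0.346²) = 1.0658
Δt = γΔt₀ = 1.0658 × 47 = 50.09 years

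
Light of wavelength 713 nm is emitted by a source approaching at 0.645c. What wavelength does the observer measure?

β = 0.645
Wavelength Doppler factor = √(0.355/1.645) = √(0.2158) = 0.4645
λ_obs = 713 × 0.4645 = 331.2 nm (blueshift)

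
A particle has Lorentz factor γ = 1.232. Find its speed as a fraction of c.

From γ = 1/√(1 - v²/c²):
1/γ² = 1/1.232² = 0.6588
v²/c² = 1 - 0.6588 = 0.3412
v/c = √(0.3412) = 0.5841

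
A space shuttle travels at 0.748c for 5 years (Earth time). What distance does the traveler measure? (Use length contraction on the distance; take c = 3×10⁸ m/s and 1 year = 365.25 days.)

Earth distance: d = v × t = 0.748c × 5 yr = 3.541×10¹⁶ m
γ = 1.507
d' = d/γ = 3.541×10¹⁶/1.507 = 2.350×10¹⁶ m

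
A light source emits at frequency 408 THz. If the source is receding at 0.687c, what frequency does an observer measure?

β = v/c = 0.687
(1-β)/(1+β) = 0.313/1.687 = 0.1855
Doppler factor = √(0.1855) = 0.4307
f_obs = 408 × 0.4307 = 175.7 THz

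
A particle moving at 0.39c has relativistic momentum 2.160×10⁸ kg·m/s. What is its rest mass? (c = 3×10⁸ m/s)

γ = 1/√(1 - 0.39²) = 1.086
v = 0.39 × 3×10⁸ = 1.170×10⁸ m/s
m = p/(γv) = 2.160×10⁸/(1.086 × 1.170×10⁸) = 1.700 kg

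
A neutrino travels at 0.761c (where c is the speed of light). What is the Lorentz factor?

v/c = 0.761, so (v/c)² = 0.579121
1 - (v/c)² = 0.420879
γ = 1/√(0.420879) = 1.541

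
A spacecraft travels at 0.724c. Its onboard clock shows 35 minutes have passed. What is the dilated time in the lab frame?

Proper time Δt₀ = 35 minutes
γ = 1/√(1 - 0.724²) = 1.4497
Δt = γΔt₀ = 1.4497 × 35 = 50.74 minutes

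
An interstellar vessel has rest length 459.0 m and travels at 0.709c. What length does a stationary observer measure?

Proper length L₀ = 459.0 m
γ = 1/√(1 - 0.709²) = 1.418
L = L₀/γ = 459.0/1.418 = 323.7 m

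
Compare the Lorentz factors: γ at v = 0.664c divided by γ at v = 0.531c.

γ₁ = 1/√(1 - 0.664²) = 1.337
γ₂ = 1/√(1 - 0.531²) = 1.180
γ₁/γ₂ = 1.337/1.180 = 1.133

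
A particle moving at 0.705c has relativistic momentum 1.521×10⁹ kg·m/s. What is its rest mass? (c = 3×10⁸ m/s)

γ = 1/√(1 - 0.705²) = 1.410
v = 0.705 × 3×10⁸ = 2.115×10⁸ m/s
m = p/(γv) = 1.521×10⁹/(1.410 × 2.115×10⁸) = 5.100 kg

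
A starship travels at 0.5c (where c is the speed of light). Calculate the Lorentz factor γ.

v/c = 0.5, so (v/c)² = 0.25
1 - (v/c)² = 0.75
γ = 1/√(0.75) = 1.155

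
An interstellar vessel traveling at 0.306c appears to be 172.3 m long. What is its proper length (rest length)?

Contracted length L = 172.3 m
γ = 1/√(1 - 0.306²) = 1.0504
L₀ = γL = 1.0504 × 172.3 = 181.0 m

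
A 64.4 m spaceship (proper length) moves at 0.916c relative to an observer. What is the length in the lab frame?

Proper length L₀ = 64.4 m
γ = 1/√(1 - 0.916²) = 2.4927
L = L₀/γ = 64.4/2.4927 = 25.84 m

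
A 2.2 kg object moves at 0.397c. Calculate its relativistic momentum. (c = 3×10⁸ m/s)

γ = 1/√(1 - 0.397²) = 1.0895
v = 0.397 × 3×10⁸ = 1.191×10⁸ m/s
p = γmv = 1.0895 × 2.2 × 1.191×10⁸ = 2.855×10⁸ kg·m/s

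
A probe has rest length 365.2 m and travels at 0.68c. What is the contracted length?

Proper length L₀ = 365.2 m
γ = 1/√(1 - 0.68²) = 1.3639
L = L₀/γ = 365.2/1.3639 = 267.8 m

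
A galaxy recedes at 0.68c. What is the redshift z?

β = 0.68
(1+β)/(1-β) = 1.68/0.32 = 5.250
√(5.250) = 2.291
z = 2.291 - 1 = 1.291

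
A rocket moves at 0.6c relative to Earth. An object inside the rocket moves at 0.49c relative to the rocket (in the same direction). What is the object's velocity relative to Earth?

u = (u' + v)/(1 + u'v/c²)
Numerator: 0.49 + 0.6 = 1.09
Denominator: 1 + 0.294 = 1.294
u = 1.09/1.294 = 0.8423c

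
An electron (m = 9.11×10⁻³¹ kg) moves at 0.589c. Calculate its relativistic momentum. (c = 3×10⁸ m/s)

γ = 1/√(1 - 0.589²) = 1.2374
v = 0.589 × 3×10⁸ = 1.767×10⁸ m/s
p = γmv = 1.2374 × 9.11×10⁻³¹ × 1.767×10⁸ = 1.992×10⁻²² kg·m/s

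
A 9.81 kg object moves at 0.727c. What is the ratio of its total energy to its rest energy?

E = γmc², E₀ = mc²
E/E₀ = γ = 1/√(1 - 0.727²) = 1.456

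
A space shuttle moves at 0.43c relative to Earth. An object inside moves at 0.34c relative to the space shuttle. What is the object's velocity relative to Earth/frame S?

u = (u' + v)/(1 + u'v/c²)
Numerator: 0.34 + 0.43 = 0.77
Denominator: 1 + 0.1462 = 1.1462
u = 0.77/1.1462 = 0.6718c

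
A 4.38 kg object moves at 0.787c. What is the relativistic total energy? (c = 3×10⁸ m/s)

γ = 1/√(1 - 0.787²) = 1.62087
mc² = 4.38 × (3×10⁸)² = 3.942×10¹⁷ J
E = γmc² = 1.62087 × 3.942×10¹⁷ = 6.389×10¹⁷ J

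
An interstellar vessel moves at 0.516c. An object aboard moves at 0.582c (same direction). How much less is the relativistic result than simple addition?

Classical: u' + v = 0.582 + 0.516 = 1.098c
Relativistic: u = (0.582 + 0.516)/(1 + 0.300312) = 1.098/1.300312 = 0.8444c
Difference: 1.098 - 0.8444 = 0.2536c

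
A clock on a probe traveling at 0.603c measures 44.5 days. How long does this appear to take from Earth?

Proper time Δt₀ = 44.5 days
γ = 1/√(1 - 0.603²) = 1.2535
Δt = γΔt₀ = 1.2535 × 44.5 = 55.78 days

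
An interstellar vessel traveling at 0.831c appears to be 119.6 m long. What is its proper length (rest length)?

Contracted length L = 119.6 m
γ = 1/√(1 - 0.831²) = 1.798
L₀ = γL = 1.798 × 119.6 = 215.0 m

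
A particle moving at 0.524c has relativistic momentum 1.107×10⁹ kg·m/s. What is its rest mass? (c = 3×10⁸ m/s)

γ = 1/√(1 - 0.524²) = 1.174
v = 0.524 × 3×10⁸ = 1.572×10⁸ m/s
m = p/(γv) = 1.107×10⁹/(1.174 × 1.572×10⁸) = 5.998 kg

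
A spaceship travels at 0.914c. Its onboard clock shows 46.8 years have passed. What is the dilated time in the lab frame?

Proper time Δt₀ = 46.8 years
γ = 1/√(1 - 0.914²) = 2.465
Δt = γΔt₀ = 2.465 × 46.8 = 115.4 years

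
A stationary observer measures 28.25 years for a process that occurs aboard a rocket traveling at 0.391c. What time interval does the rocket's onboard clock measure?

Dilated time Δt = 28.25 years
γ = 1/√(1 - 0.391²) = 1.0865
Δt₀ = Δt/γ = 28.25/1.0865 = 26.00 years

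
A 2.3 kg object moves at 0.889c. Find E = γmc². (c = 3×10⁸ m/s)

γ = 1/√(1 - 0.889²) = 2.184
mc² = 2.3 × (3×10⁸)² = 2.070×10¹⁷ J
E = γmc² = 2.184 × 2.070×10¹⁷ = 4.521×10¹⁷ J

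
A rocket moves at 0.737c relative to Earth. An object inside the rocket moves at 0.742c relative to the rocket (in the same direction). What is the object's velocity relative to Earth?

u = (u' + v)/(1 + u'v/c²)
Numerator: 0.742 + 0.737 = 1.479
Denominator: 1 + 0.546854 = 1.546854
u = 1.479/1.546854 = 0.9561c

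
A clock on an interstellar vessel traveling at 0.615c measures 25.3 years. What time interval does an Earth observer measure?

Proper time Δt₀ = 25.3 years
γ = 1/√(1 - 0.615²) = 1.2682
Δt = γΔt₀ = 1.2682 × 25.3 = 32.09 years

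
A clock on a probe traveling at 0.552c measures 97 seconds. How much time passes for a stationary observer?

Proper time Δt₀ = 97 seconds
γ = 1/√(1 - 0.552²) = 1.199
Δt = γΔt₀ = 1.199 × 97 = 116.3 seconds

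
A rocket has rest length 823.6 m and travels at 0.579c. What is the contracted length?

Proper length L₀ = 823.6 m
γ = 1/√(1 - 0.579²) = 1.2265
L = L₀/γ = 823.6/1.2265 = 671.5 m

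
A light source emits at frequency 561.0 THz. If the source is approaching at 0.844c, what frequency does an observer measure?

β = v/c = 0.844
(1+β)/(1-β) = 1.844/0.156 = 11.82
Doppler factor = √(11.82) = 3.438
f_obs = 561.0 × 3.438 = 1929 THz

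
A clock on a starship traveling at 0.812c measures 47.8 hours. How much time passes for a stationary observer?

Proper time Δt₀ = 47.8 hours
γ = 1/√(1 - 0.812²) = 1.7133
Δt = γΔt₀ = 1.7133 × 47.8 = 81.90 hours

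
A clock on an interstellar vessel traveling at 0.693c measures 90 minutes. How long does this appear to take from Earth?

Proper time Δt₀ = 90 minutes
γ = 1/√(1 - 0.693²) = 1.387
Δt = γΔt₀ = 1.387 × 90 = 124.8 minutes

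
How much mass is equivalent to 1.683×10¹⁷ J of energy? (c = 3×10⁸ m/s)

From E = mc², we get m = E/c²
c² = (3×10⁸)² = 9×10¹⁶ m²/s²
m = 1.683×10¹⁷ / 9×10¹⁶ = 1.870 kg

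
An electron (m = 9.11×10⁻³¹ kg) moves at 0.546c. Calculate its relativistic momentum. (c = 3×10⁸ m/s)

γ = 1/√(1 - 0.546²) = 1.1936
v = 0.546 × 3×10⁸ = 1.638×10⁸ m/s
p = γmv = 1.1936 × 9.11×10⁻³¹ × 1.638×10⁸ = 1.781×10⁻²² kg·m/s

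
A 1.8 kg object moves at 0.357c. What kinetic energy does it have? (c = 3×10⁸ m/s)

γ = 1/√(1 - 0.357²) = 1.07054
γ - 1 = 0.07054
KE = (γ-1)mc² = 0.07054 × 1.8 × (3×10⁸)² = 1.143×10¹⁶ J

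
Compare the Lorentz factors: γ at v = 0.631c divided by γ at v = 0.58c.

γ₁ = 1/√(1 - 0.631²) = 1.289
γ₂ = 1/√(1 - 0.58²) = 1.228
γ₁/γ₂ = 1.289/1.228 = 1.050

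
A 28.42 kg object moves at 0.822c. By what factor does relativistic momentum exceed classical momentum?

p_rel = γmv, p_class = mv
Ratio = γ = 1/√(1 - 0.822²) = 1.756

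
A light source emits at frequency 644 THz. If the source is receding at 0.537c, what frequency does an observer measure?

β = v/c = 0.537
(1-β)/(1+β) = 0.463/1.537 = 0.30124
Doppler factor = √(0.30124) = 0.54885
f_obs = 644 × 0.54885 = 353.5 THz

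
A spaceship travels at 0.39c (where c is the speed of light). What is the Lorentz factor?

v/c = 0.39, so (v/c)² = 0.1521
1 - (v/c)² = 0.8479
γ = 1/√(0.8479) = 1.086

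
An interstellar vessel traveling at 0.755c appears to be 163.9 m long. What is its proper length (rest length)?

Contracted length L = 163.9 m
γ = 1/√(1 - 0.755²) = 1.52503
L₀ = γL = 1.52503 × 163.9 = 250.0 m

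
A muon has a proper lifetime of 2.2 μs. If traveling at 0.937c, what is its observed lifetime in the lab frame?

Proper lifetime τ₀ = 2.2 μs
γ = 1/√(1 - 0.937²) = 2.8626
τ = γτ₀ = 2.8626 × 2.2 μs = 6.298 μs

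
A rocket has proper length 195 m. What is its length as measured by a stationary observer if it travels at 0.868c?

Proper length L₀ = 195 m
γ = 1/√(1 - 0.868²) = 2.0138
L = L₀/γ = 195/2.0138 = 96.83 m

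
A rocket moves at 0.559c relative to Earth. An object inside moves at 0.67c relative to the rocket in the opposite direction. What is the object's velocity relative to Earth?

Object's velocity in rocket frame is u' = -0.67c
u = (u' + v)/(1 + u'v/c²) = (v - 0.67)/(1 - 0.67·v/c²)
Numerator: 0.559 - 0.67 = -0.111
Denominator: 1 - 0.37453 = 0.62547
u = -0.111/0.62547 = -0.1775c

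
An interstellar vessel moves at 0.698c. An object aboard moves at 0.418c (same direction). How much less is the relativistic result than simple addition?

Classical: u' + v = 0.418 + 0.698 = 1.116c
Relativistic: u = (0.418 + 0.698)/(1 + 0.291764) = 1.116/1.291764 = 0.8639c
Difference: 1.116 - 0.8639 = 0.2521c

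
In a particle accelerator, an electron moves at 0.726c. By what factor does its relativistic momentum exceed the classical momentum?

p_rel = γmv, p_class = mv
Ratio = γ = 1/√(1 - 0.726²)
= 1/√(0.472924) = 1.454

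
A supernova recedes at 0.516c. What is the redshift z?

β = 0.516
(1+β)/(1-β) = 1.516/0.484 = 3.1322
√(3.1322) = 1.7698
z = 1.7698 - 1 = 0.7698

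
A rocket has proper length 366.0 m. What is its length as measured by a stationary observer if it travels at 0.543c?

Proper length L₀ = 366.0 m
γ = 1/√(1 - 0.543²) = 1.191
L = L₀/γ = 366.0/1.191 = 307.3 m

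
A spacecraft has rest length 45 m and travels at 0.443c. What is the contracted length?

Proper length L₀ = 45 m
γ = 1/√(1 - 0.443²) = 1.1154
L = L₀/γ = 45/1.1154 = 40.34 m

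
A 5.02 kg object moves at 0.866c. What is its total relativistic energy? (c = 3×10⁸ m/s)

γ = 1/√(1 - 0.866²) = 1.9998
mc² = 5.02 × (3×10⁸)² = 4.518×10¹⁷ J
E = γmc² = 1.9998 × 4.518×10¹⁷ = 9.035×10¹⁷ J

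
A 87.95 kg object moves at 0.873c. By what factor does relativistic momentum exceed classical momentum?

p_rel = γmv, p_class = mv
Ratio = γ = 1/√(1 - 0.873²) = 2.050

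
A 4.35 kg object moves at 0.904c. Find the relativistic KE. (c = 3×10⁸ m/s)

γ = 1/√(1 - 0.904²) = 2.339
γ - 1 = 1.339
KE = (γ-1)mc² = 1.339 × 4.35 × (3×10⁸)² = 5.242×10¹⁷ J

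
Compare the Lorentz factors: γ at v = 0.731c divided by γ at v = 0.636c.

γ₁ = 1/√(1 - 0.731²) = 1.4655
γ₂ = 1/√(1 - 0.636²) = 1.2959
γ₁/γ₂ = 1.4655/1.2959 = 1.131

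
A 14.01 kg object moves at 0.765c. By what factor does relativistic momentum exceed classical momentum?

p_rel = γmv, p_class = mv
Ratio = γ = 1/√(1 - 0.765²) = 1.553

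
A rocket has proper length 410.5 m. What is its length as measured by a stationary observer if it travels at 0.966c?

Proper length L₀ = 410.5 m
γ = 1/√(1 - 0.966²) = 3.868
L = L₀/γ = 410.5/3.868 = 106.1 m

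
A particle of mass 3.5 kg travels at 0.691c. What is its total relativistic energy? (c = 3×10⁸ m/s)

γ = 1/√(1 - 0.691²) = 1.3834
mc² = 3.5 × (3×10⁸)² = 3.150×10¹⁷ J
E = γmc² = 1.3834 × 3.150×10¹⁷ = 4.358×10¹⁷ J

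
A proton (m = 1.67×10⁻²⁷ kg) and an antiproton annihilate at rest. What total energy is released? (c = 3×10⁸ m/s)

Both particles have the same rest mass, so total mass = 2m
E = 2m·c² = 2 × 1.67×10⁻²⁷ × (3×10⁸)²
= 2 × 1.67×10⁻²⁷ × 9×10¹⁶
= 3.006×10⁻¹⁰ J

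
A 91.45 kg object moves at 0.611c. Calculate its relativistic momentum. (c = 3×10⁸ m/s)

γ = 1/√(1 - 0.611²) = 1.26322
v = 0.611 × 3×10⁸ = 1.833×10⁸ m/s
p = γmv = 1.26322 × 91.45 × 1.833×10⁸ = 2.118×10¹⁰ kg·m/s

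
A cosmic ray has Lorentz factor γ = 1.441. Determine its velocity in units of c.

From γ = 1/√(1 - v²/c²):
1/γ² = 1/1.441² = 0.4816
v²/c² = 1 - 0.4816 = 0.5184
v/c = √(0.5184) = 0.7200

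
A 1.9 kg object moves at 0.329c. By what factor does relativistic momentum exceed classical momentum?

p_rel = γmv, p_class = mv
Ratio = γ = 1/√(1 - 0.329²) = 1.059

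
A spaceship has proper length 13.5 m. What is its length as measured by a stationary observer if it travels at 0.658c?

Proper length L₀ = 13.5 m
γ = 1/√(1 - 0.658²) = 1.328
L = L₀/γ = 13.5/1.328 = 10.17 m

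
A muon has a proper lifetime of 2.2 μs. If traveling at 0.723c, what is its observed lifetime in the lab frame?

Proper lifetime τ₀ = 2.2 μs
γ = 1/√(1 - 0.723²) = 1.447496
τ = γτ₀ = 1.447496 × 2.2 μs = 3.184 μs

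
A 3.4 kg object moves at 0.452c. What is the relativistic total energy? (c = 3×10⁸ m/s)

γ = 1/√(1 - 0.452²) = 1.121
mc² = 3.4 × (3×10⁸)² = 3.060×10¹⁷ J
E = γmc² = 1.121 × 3.060×10¹⁷ = 3.430×10¹⁷ J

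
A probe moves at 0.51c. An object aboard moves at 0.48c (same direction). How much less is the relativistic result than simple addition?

Classical: u' + v = 0.48 + 0.51 = 0.99c
Relativistic: u = (0.48 + 0.51)/(1 + 0.2448) = 0.99/1.2448 = 0.7953c
Difference: 0.99 - 0.7953 = 0.1947c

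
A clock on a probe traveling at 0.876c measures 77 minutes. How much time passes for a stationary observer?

Proper time Δt₀ = 77 minutes
γ = 1/√(1 - 0.876²) = 2.073
Δt = γΔt₀ = 2.073 × 77 = 159.6 minutes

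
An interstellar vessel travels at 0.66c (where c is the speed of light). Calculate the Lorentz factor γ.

v/c = 0.66, so (v/c)² = 0.4356
1 - (v/c)² = 0.5644
γ = 1/√(0.5644) = 1.331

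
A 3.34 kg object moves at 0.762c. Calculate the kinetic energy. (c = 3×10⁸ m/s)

γ = 1/√(1 - 0.762²) = 1.5442
γ - 1 = 0.5442
KE = (γ-1)mc² = 0.5442 × 3.34 × (3×10⁸)² = 1.636×10¹⁷ J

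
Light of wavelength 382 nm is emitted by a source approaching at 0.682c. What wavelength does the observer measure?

β = 0.682
Wavelength Doppler factor = √(0.318/1.682) = √(0.18906) = 0.4348
λ_obs = 382 × 0.4348 = 166.1 nm (blueshift)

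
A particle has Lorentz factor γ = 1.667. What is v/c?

From γ = 1/√(1 - v²/c²):
1/γ² = 1/1.667² = 0.3599
v²/c² = 1 - 0.3599 = 0.6401
v/c = √(0.6401) = 0.8001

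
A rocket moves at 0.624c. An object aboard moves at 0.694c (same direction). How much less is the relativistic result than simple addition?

Classical: u' + v = 0.694 + 0.624 = 1.318c
Relativistic: u = (0.694 + 0.624)/(1 + 0.433056) = 1.318/1.433056 = 0.9197c
Difference: 1.318 - 0.9197 = 0.3983c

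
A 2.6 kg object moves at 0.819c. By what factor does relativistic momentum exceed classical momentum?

p_rel = γmv, p_class = mv
Ratio = γ = 1/√(1 - 0.819²) = 1.743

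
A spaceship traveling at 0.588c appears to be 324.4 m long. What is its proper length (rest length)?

Contracted length L = 324.4 m
γ = 1/√(1 - 0.588²) = 1.2363
L₀ = γL = 1.2363 × 324.4 = 401.1 m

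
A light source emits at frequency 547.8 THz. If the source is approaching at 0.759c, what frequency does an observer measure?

β = v/c = 0.759
(1+β)/(1-β) = 1.759/0.241 = 7.299
Doppler factor = √(7.299) = 2.702
f_obs = 547.8 × 2.702 = 1480 THz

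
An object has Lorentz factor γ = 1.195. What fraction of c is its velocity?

From γ = 1/√(1 - v²/c²):
1/γ² = 1/1.195² = 0.70027
v²/c² = 1 - 0.70027 = 0.29973
v/c = √(0.29973) = 0.5475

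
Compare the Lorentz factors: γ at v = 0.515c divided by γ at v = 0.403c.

γ₁ = 1/√(1 - 0.515²) = 1.167
γ₂ = 1/√(1 - 0.403²) = 1.093
γ₁/γ₂ = 1.167/1.093 = 1.068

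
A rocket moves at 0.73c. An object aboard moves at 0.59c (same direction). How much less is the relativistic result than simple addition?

Classical: u' + v = 0.59 + 0.73 = 1.32c
Relativistic: u = (0.59 + 0.73)/(1 + 0.4307) = 1.32/1.4307 = 0.9226c
Difference: 1.32 - 0.9226 = 0.3974c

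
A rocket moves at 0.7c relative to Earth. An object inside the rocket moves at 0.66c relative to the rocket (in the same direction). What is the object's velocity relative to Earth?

u = (u' + v)/(1 + u'v/c²)
Numerator: 0.66 + 0.7 = 1.36
Denominator: 1 + 0.462 = 1.462
u = 1.36/1.462 = 0.9302c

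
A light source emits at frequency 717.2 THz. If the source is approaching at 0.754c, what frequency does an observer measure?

β = v/c = 0.754
(1+β)/(1-β) = 1.754/0.246 = 7.130
Doppler factor = √(7.130) = 2.670
f_obs = 717.2 × 2.670 = 1915 THz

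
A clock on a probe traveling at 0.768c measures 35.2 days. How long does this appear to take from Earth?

Proper time Δt₀ = 35.2 days
γ = 1/√(1 - 0.768²) = 1.5614
Δt = γΔt₀ = 1.5614 × 35.2 = 54.96 days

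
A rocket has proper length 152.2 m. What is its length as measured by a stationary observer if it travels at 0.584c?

Proper length L₀ = 152.2 m
γ = 1/√(1 - 0.584²) = 1.232
L = L₀/γ = 152.2/1.232 = 123.5 m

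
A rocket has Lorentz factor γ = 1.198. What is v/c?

From γ = 1/√(1 - v²/c²):
1/γ² = 1/1.198² = 0.69677
v²/c² = 1 - 0.69677 = 0.30323
v/c = √(0.30323) = 0.5507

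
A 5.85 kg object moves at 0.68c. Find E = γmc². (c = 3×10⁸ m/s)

γ = 1/√(1 - 0.68²) = 1.364
mc² = 5.85 × (3×10⁸)² = 5.265×10¹⁷ J
E = γmc² = 1.364 × 5.265×10¹⁷ = 7.181×10¹⁷ J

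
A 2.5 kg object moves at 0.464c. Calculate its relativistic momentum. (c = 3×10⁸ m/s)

γ = 1/√(1 - 0.464²) = 1.128878
v = 0.464 × 3×10⁸ = 1.392×10⁸ m/s
p = γmv = 1.128878 × 2.5 × 1.392×10⁸ = 3.928×10⁸ kg·m/s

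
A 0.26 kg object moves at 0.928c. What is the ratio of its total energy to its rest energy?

E = γmc², E₀ = mc²
E/E₀ = γ = 1/√(1 - 0.928²) = 2.684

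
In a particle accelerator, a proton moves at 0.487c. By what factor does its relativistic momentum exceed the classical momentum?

p_rel = γmv, p_class = mv
Ratio = γ = 1/√(1 - 0.487²)
= 1/√(0.762831) = 1.145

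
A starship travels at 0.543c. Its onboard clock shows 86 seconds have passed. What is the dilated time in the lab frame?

Proper time Δt₀ = 86 seconds
γ = 1/√(1 - 0.543²) = 1.191
Δt = γΔt₀ = 1.191 × 86 = 102.4 seconds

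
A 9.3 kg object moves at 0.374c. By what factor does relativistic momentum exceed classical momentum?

p_rel = γmv, p_class = mv
Ratio = γ = 1/√(1 - 0.374²) = 1.078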